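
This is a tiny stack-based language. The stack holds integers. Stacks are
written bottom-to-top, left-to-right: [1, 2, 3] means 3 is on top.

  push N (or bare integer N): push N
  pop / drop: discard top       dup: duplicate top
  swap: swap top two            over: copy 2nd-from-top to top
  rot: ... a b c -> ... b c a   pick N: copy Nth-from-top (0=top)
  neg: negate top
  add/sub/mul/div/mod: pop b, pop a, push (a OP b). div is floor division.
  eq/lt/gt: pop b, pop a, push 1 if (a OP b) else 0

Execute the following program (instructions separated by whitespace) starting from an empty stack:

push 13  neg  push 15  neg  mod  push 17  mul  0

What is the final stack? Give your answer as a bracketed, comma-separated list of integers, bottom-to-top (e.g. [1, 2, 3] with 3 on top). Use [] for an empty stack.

Answer: [-221, 0]

Derivation:
After 'push 13': [13]
After 'neg': [-13]
After 'push 15': [-13, 15]
After 'neg': [-13, -15]
After 'mod': [-13]
After 'push 17': [-13, 17]
After 'mul': [-221]
After 'push 0': [-221, 0]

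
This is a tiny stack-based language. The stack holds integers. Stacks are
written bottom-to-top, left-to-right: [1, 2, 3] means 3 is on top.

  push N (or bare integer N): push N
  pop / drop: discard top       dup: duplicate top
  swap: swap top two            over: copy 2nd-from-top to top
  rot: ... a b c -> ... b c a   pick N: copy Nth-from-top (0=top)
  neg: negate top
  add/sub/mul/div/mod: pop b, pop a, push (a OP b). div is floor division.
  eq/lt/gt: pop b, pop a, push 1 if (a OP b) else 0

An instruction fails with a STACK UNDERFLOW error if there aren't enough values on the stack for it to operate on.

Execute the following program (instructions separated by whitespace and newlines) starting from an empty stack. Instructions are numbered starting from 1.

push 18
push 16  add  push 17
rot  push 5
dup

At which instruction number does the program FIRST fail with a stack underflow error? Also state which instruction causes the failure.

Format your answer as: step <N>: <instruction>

Step 1 ('push 18'): stack = [18], depth = 1
Step 2 ('push 16'): stack = [18, 16], depth = 2
Step 3 ('add'): stack = [34], depth = 1
Step 4 ('push 17'): stack = [34, 17], depth = 2
Step 5 ('rot'): needs 3 value(s) but depth is 2 — STACK UNDERFLOW

Answer: step 5: rot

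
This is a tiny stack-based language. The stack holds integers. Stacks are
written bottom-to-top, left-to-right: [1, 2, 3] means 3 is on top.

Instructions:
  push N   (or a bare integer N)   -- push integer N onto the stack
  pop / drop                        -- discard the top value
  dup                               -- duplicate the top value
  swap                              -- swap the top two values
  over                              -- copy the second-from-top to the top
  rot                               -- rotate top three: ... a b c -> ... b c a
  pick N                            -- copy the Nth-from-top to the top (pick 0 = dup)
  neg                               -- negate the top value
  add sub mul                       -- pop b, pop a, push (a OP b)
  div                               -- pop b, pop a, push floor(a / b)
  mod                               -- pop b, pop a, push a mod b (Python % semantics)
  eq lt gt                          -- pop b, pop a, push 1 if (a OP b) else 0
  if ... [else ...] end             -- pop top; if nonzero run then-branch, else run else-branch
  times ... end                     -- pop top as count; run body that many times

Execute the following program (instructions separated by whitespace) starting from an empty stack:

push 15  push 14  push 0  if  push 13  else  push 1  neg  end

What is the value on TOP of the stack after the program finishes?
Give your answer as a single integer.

Answer: -1

Derivation:
After 'push 15': [15]
After 'push 14': [15, 14]
After 'push 0': [15, 14, 0]
After 'if': [15, 14]
After 'push 1': [15, 14, 1]
After 'neg': [15, 14, -1]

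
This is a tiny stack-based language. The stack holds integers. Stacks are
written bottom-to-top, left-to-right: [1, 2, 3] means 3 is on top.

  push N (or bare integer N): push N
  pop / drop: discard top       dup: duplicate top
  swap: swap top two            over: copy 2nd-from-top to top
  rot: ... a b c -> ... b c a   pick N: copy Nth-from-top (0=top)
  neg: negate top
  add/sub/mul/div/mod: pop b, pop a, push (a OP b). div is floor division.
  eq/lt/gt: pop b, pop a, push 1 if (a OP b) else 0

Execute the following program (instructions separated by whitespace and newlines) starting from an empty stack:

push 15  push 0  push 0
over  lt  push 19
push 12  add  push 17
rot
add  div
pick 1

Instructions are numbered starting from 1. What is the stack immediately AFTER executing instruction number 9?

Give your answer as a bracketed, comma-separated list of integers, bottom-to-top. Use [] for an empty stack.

Answer: [15, 0, 0, 31, 17]

Derivation:
Step 1 ('push 15'): [15]
Step 2 ('push 0'): [15, 0]
Step 3 ('push 0'): [15, 0, 0]
Step 4 ('over'): [15, 0, 0, 0]
Step 5 ('lt'): [15, 0, 0]
Step 6 ('push 19'): [15, 0, 0, 19]
Step 7 ('push 12'): [15, 0, 0, 19, 12]
Step 8 ('add'): [15, 0, 0, 31]
Step 9 ('push 17'): [15, 0, 0, 31, 17]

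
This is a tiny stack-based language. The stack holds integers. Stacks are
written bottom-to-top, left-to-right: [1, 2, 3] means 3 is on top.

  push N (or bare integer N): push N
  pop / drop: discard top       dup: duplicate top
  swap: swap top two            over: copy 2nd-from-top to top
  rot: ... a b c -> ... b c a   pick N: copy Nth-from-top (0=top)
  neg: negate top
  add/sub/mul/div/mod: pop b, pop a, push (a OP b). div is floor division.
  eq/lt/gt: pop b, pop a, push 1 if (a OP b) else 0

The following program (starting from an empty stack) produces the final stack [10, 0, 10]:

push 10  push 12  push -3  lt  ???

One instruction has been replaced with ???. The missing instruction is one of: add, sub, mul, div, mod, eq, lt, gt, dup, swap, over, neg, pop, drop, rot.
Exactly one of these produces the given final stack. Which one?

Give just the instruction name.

Answer: over

Derivation:
Stack before ???: [10, 0]
Stack after ???:  [10, 0, 10]
The instruction that transforms [10, 0] -> [10, 0, 10] is: over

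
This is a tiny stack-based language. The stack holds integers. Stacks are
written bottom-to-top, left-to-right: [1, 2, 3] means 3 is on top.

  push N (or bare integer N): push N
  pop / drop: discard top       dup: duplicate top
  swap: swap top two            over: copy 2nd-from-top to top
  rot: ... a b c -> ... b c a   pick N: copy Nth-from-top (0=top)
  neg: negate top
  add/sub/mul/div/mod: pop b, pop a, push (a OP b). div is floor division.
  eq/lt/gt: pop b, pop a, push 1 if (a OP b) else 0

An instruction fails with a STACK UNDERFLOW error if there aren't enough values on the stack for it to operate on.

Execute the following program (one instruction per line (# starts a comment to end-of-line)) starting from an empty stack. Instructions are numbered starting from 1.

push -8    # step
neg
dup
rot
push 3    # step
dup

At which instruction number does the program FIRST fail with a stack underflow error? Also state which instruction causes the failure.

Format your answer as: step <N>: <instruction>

Answer: step 4: rot

Derivation:
Step 1 ('push -8'): stack = [-8], depth = 1
Step 2 ('neg'): stack = [8], depth = 1
Step 3 ('dup'): stack = [8, 8], depth = 2
Step 4 ('rot'): needs 3 value(s) but depth is 2 — STACK UNDERFLOW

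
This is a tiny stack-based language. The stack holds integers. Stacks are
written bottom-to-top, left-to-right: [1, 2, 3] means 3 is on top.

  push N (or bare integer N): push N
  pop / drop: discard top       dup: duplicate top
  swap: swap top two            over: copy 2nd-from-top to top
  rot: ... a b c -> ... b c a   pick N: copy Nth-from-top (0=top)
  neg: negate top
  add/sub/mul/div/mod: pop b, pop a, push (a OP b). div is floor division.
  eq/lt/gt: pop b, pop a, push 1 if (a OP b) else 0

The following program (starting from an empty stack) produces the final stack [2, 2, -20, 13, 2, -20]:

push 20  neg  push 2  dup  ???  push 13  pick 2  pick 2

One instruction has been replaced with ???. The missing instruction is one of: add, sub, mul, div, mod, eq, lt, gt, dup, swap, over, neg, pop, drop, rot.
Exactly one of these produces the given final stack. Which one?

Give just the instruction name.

Stack before ???: [-20, 2, 2]
Stack after ???:  [2, 2, -20]
The instruction that transforms [-20, 2, 2] -> [2, 2, -20] is: rot

Answer: rot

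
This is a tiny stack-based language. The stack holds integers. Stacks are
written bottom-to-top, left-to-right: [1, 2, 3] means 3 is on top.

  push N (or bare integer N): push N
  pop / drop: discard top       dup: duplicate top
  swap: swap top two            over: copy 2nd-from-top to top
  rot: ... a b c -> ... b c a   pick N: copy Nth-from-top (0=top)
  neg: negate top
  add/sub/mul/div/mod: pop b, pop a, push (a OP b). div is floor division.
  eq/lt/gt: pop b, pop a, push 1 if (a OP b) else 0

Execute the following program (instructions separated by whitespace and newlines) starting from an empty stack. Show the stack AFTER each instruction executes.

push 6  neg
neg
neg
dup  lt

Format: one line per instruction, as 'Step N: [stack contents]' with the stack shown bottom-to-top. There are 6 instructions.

Step 1: [6]
Step 2: [-6]
Step 3: [6]
Step 4: [-6]
Step 5: [-6, -6]
Step 6: [0]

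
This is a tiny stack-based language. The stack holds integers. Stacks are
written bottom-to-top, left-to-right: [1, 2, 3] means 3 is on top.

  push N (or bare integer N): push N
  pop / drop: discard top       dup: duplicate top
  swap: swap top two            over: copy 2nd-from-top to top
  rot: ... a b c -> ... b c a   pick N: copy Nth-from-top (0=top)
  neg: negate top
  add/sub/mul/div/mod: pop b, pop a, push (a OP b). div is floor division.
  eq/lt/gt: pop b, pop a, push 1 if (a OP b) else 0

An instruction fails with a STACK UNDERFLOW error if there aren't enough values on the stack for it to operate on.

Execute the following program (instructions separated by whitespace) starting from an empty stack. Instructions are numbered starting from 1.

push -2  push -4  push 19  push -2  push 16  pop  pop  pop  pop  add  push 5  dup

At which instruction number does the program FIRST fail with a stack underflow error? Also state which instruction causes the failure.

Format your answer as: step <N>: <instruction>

Step 1 ('push -2'): stack = [-2], depth = 1
Step 2 ('push -4'): stack = [-2, -4], depth = 2
Step 3 ('push 19'): stack = [-2, -4, 19], depth = 3
Step 4 ('push -2'): stack = [-2, -4, 19, -2], depth = 4
Step 5 ('push 16'): stack = [-2, -4, 19, -2, 16], depth = 5
Step 6 ('pop'): stack = [-2, -4, 19, -2], depth = 4
Step 7 ('pop'): stack = [-2, -4, 19], depth = 3
Step 8 ('pop'): stack = [-2, -4], depth = 2
Step 9 ('pop'): stack = [-2], depth = 1
Step 10 ('add'): needs 2 value(s) but depth is 1 — STACK UNDERFLOW

Answer: step 10: add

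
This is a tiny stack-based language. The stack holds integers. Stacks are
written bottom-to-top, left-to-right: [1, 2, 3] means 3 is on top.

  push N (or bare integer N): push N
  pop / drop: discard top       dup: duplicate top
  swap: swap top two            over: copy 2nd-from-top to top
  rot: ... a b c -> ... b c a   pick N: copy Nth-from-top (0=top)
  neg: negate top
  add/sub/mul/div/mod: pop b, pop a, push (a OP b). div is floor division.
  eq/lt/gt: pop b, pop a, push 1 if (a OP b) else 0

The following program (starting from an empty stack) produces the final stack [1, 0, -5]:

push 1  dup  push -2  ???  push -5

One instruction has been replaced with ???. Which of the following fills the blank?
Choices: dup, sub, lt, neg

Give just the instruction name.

Answer: lt

Derivation:
Stack before ???: [1, 1, -2]
Stack after ???:  [1, 0]
Checking each choice:
  dup: produces [1, 1, -2, -2, -5]
  sub: produces [1, 3, -5]
  lt: MATCH
  neg: produces [1, 1, 2, -5]


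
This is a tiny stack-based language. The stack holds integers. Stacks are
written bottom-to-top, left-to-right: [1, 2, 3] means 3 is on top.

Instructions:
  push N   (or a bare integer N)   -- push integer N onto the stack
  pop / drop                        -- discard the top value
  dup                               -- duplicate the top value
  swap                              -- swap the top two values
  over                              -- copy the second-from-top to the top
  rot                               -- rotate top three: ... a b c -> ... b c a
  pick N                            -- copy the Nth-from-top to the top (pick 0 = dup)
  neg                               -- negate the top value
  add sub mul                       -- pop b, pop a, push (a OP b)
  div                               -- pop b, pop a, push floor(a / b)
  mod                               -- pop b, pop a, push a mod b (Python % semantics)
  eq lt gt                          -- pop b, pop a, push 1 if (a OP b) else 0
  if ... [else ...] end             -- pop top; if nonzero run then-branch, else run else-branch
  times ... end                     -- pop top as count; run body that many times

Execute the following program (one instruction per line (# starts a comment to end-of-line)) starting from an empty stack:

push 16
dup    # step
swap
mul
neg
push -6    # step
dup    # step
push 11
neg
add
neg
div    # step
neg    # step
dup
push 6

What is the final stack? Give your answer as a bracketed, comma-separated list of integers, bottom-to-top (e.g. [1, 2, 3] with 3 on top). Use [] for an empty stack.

Answer: [-256, 1, 1, 6]

Derivation:
After 'push 16': [16]
After 'dup': [16, 16]
After 'swap': [16, 16]
After 'mul': [256]
After 'neg': [-256]
After 'push -6': [-256, -6]
After 'dup': [-256, -6, -6]
After 'push 11': [-256, -6, -6, 11]
After 'neg': [-256, -6, -6, -11]
After 'add': [-256, -6, -17]
After 'neg': [-256, -6, 17]
After 'div': [-256, -1]
After 'neg': [-256, 1]
After 'dup': [-256, 1, 1]
After 'push 6': [-256, 1, 1, 6]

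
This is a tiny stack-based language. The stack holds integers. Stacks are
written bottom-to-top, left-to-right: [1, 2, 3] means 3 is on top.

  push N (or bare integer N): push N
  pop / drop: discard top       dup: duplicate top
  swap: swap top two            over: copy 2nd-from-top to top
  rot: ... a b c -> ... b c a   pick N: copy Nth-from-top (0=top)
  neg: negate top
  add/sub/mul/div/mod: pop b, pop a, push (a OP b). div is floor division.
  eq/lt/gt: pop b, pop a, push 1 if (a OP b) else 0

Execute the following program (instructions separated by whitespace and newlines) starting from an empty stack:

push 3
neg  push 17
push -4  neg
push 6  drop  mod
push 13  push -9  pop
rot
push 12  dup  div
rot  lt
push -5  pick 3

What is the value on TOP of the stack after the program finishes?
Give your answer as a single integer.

After 'push 3': [3]
After 'neg': [-3]
After 'push 17': [-3, 17]
After 'push -4': [-3, 17, -4]
After 'neg': [-3, 17, 4]
After 'push 6': [-3, 17, 4, 6]
After 'drop': [-3, 17, 4]
After 'mod': [-3, 1]
After 'push 13': [-3, 1, 13]
After 'push -9': [-3, 1, 13, -9]
After 'pop': [-3, 1, 13]
After 'rot': [1, 13, -3]
After 'push 12': [1, 13, -3, 12]
After 'dup': [1, 13, -3, 12, 12]
After 'div': [1, 13, -3, 1]
After 'rot': [1, -3, 1, 13]
After 'lt': [1, -3, 1]
After 'push -5': [1, -3, 1, -5]
After 'pick 3': [1, -3, 1, -5, 1]

Answer: 1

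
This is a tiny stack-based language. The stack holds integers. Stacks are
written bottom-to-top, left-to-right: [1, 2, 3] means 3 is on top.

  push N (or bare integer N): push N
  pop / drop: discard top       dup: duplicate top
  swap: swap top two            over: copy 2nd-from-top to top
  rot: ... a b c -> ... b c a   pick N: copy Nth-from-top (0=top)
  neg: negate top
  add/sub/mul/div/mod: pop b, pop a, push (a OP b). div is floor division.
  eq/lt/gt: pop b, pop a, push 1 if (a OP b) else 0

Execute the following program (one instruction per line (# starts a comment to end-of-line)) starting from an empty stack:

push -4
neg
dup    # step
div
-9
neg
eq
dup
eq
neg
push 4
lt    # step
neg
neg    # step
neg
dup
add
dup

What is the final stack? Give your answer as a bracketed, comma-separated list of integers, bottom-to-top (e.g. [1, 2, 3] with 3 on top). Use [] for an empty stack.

After 'push -4': [-4]
After 'neg': [4]
After 'dup': [4, 4]
After 'div': [1]
After 'push -9': [1, -9]
After 'neg': [1, 9]
After 'eq': [0]
After 'dup': [0, 0]
After 'eq': [1]
After 'neg': [-1]
After 'push 4': [-1, 4]
After 'lt': [1]
After 'neg': [-1]
After 'neg': [1]
After 'neg': [-1]
After 'dup': [-1, -1]
After 'add': [-2]
After 'dup': [-2, -2]

Answer: [-2, -2]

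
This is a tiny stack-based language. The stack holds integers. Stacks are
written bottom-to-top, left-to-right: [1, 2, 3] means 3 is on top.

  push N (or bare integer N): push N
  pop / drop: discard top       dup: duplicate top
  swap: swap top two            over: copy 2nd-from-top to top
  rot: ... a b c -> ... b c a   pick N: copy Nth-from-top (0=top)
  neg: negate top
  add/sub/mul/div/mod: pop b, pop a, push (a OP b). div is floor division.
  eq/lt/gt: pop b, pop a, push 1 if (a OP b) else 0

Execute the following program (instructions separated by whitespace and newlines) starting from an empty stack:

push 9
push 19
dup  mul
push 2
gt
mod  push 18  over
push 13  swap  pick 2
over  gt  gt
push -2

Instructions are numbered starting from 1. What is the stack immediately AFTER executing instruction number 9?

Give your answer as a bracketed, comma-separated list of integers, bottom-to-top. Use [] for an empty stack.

Step 1 ('push 9'): [9]
Step 2 ('push 19'): [9, 19]
Step 3 ('dup'): [9, 19, 19]
Step 4 ('mul'): [9, 361]
Step 5 ('push 2'): [9, 361, 2]
Step 6 ('gt'): [9, 1]
Step 7 ('mod'): [0]
Step 8 ('push 18'): [0, 18]
Step 9 ('over'): [0, 18, 0]

Answer: [0, 18, 0]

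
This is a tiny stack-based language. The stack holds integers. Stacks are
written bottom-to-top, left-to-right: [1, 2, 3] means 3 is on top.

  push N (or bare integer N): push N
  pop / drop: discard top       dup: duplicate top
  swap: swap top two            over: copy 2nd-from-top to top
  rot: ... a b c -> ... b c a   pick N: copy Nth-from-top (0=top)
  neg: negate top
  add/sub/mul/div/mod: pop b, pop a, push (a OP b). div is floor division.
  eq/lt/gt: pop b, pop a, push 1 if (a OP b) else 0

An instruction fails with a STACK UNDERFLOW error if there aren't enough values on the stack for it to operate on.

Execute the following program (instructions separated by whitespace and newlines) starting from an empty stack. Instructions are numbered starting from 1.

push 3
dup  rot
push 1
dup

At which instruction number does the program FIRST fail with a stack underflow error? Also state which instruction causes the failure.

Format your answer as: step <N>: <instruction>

Step 1 ('push 3'): stack = [3], depth = 1
Step 2 ('dup'): stack = [3, 3], depth = 2
Step 3 ('rot'): needs 3 value(s) but depth is 2 — STACK UNDERFLOW

Answer: step 3: rot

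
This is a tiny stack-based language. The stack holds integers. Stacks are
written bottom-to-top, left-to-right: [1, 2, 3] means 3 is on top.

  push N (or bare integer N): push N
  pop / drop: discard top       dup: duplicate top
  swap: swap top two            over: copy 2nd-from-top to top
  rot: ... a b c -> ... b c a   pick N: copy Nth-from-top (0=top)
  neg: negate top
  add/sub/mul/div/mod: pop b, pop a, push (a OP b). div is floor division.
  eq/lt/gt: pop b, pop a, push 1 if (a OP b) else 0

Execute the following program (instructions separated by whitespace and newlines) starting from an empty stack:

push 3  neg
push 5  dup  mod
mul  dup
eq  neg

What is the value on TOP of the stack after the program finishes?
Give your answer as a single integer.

Answer: -1

Derivation:
After 'push 3': [3]
After 'neg': [-3]
After 'push 5': [-3, 5]
After 'dup': [-3, 5, 5]
After 'mod': [-3, 0]
After 'mul': [0]
After 'dup': [0, 0]
After 'eq': [1]
After 'neg': [-1]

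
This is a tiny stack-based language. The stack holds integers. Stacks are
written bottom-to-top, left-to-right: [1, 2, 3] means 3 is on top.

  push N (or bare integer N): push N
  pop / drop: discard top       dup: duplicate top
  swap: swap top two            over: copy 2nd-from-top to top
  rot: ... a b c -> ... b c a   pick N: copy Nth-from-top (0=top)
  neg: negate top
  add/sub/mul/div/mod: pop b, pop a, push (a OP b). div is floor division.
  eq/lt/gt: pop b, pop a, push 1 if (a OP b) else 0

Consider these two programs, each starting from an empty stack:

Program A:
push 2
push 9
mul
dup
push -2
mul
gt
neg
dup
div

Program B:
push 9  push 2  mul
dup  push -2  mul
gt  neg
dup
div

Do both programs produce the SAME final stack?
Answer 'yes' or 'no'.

Answer: yes

Derivation:
Program A trace:
  After 'push 2': [2]
  After 'push 9': [2, 9]
  After 'mul': [18]
  After 'dup': [18, 18]
  After 'push -2': [18, 18, -2]
  After 'mul': [18, -36]
  After 'gt': [1]
  After 'neg': [-1]
  After 'dup': [-1, -1]
  After 'div': [1]
Program A final stack: [1]

Program B trace:
  After 'push 9': [9]
  After 'push 2': [9, 2]
  After 'mul': [18]
  After 'dup': [18, 18]
  After 'push -2': [18, 18, -2]
  After 'mul': [18, -36]
  After 'gt': [1]
  After 'neg': [-1]
  After 'dup': [-1, -1]
  After 'div': [1]
Program B final stack: [1]
Same: yes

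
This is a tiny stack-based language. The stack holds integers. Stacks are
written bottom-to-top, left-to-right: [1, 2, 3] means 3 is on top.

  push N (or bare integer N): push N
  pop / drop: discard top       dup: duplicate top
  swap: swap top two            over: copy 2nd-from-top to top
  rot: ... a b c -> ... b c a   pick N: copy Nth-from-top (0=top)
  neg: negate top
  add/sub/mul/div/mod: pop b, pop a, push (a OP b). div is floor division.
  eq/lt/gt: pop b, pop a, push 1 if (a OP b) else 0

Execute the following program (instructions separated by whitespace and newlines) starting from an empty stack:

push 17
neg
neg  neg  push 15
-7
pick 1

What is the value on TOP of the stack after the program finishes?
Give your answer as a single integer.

After 'push 17': [17]
After 'neg': [-17]
After 'neg': [17]
After 'neg': [-17]
After 'push 15': [-17, 15]
After 'push -7': [-17, 15, -7]
After 'pick 1': [-17, 15, -7, 15]

Answer: 15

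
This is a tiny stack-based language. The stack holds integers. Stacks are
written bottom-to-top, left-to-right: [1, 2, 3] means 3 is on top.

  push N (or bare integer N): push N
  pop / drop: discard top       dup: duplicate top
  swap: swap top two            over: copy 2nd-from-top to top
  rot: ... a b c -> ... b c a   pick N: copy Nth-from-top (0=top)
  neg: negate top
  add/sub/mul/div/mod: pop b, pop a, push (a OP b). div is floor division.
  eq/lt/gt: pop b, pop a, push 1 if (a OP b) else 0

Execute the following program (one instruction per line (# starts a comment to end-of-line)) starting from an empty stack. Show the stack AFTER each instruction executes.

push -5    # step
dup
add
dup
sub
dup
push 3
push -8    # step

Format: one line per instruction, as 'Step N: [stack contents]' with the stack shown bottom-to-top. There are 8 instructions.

Step 1: [-5]
Step 2: [-5, -5]
Step 3: [-10]
Step 4: [-10, -10]
Step 5: [0]
Step 6: [0, 0]
Step 7: [0, 0, 3]
Step 8: [0, 0, 3, -8]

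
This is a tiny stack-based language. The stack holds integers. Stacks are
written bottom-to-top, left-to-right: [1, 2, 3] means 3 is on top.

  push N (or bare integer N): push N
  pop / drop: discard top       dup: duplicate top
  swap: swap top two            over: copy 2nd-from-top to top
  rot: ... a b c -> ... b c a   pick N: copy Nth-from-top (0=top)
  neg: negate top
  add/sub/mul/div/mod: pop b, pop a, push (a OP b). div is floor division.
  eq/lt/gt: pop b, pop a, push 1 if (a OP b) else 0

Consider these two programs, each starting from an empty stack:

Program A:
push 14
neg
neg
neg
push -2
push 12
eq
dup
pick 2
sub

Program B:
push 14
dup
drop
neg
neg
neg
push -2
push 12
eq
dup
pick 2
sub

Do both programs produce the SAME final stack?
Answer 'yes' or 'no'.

Program A trace:
  After 'push 14': [14]
  After 'neg': [-14]
  After 'neg': [14]
  After 'neg': [-14]
  After 'push -2': [-14, -2]
  After 'push 12': [-14, -2, 12]
  After 'eq': [-14, 0]
  After 'dup': [-14, 0, 0]
  After 'pick 2': [-14, 0, 0, -14]
  After 'sub': [-14, 0, 14]
Program A final stack: [-14, 0, 14]

Program B trace:
  After 'push 14': [14]
  After 'dup': [14, 14]
  After 'drop': [14]
  After 'neg': [-14]
  After 'neg': [14]
  After 'neg': [-14]
  After 'push -2': [-14, -2]
  After 'push 12': [-14, -2, 12]
  After 'eq': [-14, 0]
  After 'dup': [-14, 0, 0]
  After 'pick 2': [-14, 0, 0, -14]
  After 'sub': [-14, 0, 14]
Program B final stack: [-14, 0, 14]
Same: yes

Answer: yes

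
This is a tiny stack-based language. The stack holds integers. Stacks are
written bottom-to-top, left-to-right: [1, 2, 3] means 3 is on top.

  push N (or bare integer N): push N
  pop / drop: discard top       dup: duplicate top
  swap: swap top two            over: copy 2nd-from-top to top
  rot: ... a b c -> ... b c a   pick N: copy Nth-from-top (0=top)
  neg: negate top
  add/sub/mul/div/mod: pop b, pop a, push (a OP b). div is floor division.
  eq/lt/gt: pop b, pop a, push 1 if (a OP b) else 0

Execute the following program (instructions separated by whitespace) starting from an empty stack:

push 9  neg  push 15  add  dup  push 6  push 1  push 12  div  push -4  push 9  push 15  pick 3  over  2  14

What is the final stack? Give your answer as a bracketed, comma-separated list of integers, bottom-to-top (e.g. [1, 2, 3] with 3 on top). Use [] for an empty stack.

After 'push 9': [9]
After 'neg': [-9]
After 'push 15': [-9, 15]
After 'add': [6]
After 'dup': [6, 6]
After 'push 6': [6, 6, 6]
After 'push 1': [6, 6, 6, 1]
After 'push 12': [6, 6, 6, 1, 12]
After 'div': [6, 6, 6, 0]
After 'push -4': [6, 6, 6, 0, -4]
After 'push 9': [6, 6, 6, 0, -4, 9]
After 'push 15': [6, 6, 6, 0, -4, 9, 15]
After 'pick 3': [6, 6, 6, 0, -4, 9, 15, 0]
After 'over': [6, 6, 6, 0, -4, 9, 15, 0, 15]
After 'push 2': [6, 6, 6, 0, -4, 9, 15, 0, 15, 2]
After 'push 14': [6, 6, 6, 0, -4, 9, 15, 0, 15, 2, 14]

Answer: [6, 6, 6, 0, -4, 9, 15, 0, 15, 2, 14]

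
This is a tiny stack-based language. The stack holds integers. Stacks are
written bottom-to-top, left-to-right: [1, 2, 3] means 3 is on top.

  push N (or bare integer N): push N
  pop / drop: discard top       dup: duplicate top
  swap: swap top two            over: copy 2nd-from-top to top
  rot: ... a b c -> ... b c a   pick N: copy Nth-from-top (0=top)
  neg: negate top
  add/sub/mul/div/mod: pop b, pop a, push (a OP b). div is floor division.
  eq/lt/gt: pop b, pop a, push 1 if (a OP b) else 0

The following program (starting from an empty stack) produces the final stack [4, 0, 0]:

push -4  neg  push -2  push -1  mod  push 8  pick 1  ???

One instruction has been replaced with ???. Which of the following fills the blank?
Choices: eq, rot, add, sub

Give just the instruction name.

Answer: eq

Derivation:
Stack before ???: [4, 0, 8, 0]
Stack after ???:  [4, 0, 0]
Checking each choice:
  eq: MATCH
  rot: produces [4, 8, 0, 0]
  add: produces [4, 0, 8]
  sub: produces [4, 0, 8]


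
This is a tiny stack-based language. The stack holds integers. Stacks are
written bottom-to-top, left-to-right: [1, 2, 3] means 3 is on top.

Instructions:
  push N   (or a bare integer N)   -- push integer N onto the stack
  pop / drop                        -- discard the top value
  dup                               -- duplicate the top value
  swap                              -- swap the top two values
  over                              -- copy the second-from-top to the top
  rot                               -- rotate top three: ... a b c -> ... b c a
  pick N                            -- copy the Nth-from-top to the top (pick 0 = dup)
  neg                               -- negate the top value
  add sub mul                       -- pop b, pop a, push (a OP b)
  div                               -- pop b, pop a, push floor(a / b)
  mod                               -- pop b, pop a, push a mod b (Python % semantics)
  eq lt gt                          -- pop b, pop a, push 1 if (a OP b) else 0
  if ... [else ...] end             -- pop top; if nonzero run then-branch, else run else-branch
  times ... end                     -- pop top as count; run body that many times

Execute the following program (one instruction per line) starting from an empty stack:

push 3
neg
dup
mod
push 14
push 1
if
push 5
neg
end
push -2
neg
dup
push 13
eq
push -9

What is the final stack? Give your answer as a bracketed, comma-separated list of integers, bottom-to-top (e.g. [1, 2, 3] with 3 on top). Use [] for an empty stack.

Answer: [0, 14, -5, 2, 0, -9]

Derivation:
After 'push 3': [3]
After 'neg': [-3]
After 'dup': [-3, -3]
After 'mod': [0]
After 'push 14': [0, 14]
After 'push 1': [0, 14, 1]
After 'if': [0, 14]
After 'push 5': [0, 14, 5]
After 'neg': [0, 14, -5]
After 'push -2': [0, 14, -5, -2]
After 'neg': [0, 14, -5, 2]
After 'dup': [0, 14, -5, 2, 2]
After 'push 13': [0, 14, -5, 2, 2, 13]
After 'eq': [0, 14, -5, 2, 0]
After 'push -9': [0, 14, -5, 2, 0, -9]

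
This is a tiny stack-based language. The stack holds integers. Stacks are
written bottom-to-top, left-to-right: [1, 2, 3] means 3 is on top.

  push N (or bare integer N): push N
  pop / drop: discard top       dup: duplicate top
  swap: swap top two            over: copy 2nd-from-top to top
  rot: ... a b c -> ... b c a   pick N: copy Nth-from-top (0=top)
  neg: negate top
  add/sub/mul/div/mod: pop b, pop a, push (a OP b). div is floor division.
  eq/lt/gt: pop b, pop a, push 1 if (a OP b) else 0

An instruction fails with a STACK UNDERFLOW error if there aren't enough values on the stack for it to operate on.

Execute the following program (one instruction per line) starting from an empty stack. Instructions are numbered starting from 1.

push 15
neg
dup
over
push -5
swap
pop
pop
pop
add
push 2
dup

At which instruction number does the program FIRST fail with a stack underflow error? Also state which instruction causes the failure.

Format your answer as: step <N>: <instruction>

Answer: step 10: add

Derivation:
Step 1 ('push 15'): stack = [15], depth = 1
Step 2 ('neg'): stack = [-15], depth = 1
Step 3 ('dup'): stack = [-15, -15], depth = 2
Step 4 ('over'): stack = [-15, -15, -15], depth = 3
Step 5 ('push -5'): stack = [-15, -15, -15, -5], depth = 4
Step 6 ('swap'): stack = [-15, -15, -5, -15], depth = 4
Step 7 ('pop'): stack = [-15, -15, -5], depth = 3
Step 8 ('pop'): stack = [-15, -15], depth = 2
Step 9 ('pop'): stack = [-15], depth = 1
Step 10 ('add'): needs 2 value(s) but depth is 1 — STACK UNDERFLOW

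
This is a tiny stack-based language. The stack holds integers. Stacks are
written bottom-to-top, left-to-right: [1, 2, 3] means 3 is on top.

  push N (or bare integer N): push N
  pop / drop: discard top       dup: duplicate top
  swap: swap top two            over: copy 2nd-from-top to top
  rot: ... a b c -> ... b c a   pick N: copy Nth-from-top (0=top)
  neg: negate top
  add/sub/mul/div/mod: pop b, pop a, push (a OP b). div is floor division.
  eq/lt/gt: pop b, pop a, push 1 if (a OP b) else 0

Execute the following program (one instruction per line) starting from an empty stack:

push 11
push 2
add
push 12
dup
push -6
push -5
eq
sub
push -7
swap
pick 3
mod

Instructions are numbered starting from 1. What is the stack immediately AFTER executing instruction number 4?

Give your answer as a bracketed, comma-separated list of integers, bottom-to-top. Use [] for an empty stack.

Answer: [13, 12]

Derivation:
Step 1 ('push 11'): [11]
Step 2 ('push 2'): [11, 2]
Step 3 ('add'): [13]
Step 4 ('push 12'): [13, 12]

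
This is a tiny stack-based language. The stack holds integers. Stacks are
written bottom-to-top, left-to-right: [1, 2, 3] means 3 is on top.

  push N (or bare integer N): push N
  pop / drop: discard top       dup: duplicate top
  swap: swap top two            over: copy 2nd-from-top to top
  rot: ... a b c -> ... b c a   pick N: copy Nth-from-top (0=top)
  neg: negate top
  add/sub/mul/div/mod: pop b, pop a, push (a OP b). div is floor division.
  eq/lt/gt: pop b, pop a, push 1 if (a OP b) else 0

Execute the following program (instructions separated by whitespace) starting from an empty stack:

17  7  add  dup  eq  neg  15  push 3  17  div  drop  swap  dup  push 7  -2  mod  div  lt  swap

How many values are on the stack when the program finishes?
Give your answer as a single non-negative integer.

After 'push 17': stack = [17] (depth 1)
After 'push 7': stack = [17, 7] (depth 2)
After 'add': stack = [24] (depth 1)
After 'dup': stack = [24, 24] (depth 2)
After 'eq': stack = [1] (depth 1)
After 'neg': stack = [-1] (depth 1)
After 'push 15': stack = [-1, 15] (depth 2)
After 'push 3': stack = [-1, 15, 3] (depth 3)
After 'push 17': stack = [-1, 15, 3, 17] (depth 4)
After 'div': stack = [-1, 15, 0] (depth 3)
After 'drop': stack = [-1, 15] (depth 2)
After 'swap': stack = [15, -1] (depth 2)
After 'dup': stack = [15, -1, -1] (depth 3)
After 'push 7': stack = [15, -1, -1, 7] (depth 4)
After 'push -2': stack = [15, -1, -1, 7, -2] (depth 5)
After 'mod': stack = [15, -1, -1, -1] (depth 4)
After 'div': stack = [15, -1, 1] (depth 3)
After 'lt': stack = [15, 1] (depth 2)
After 'swap': stack = [1, 15] (depth 2)

Answer: 2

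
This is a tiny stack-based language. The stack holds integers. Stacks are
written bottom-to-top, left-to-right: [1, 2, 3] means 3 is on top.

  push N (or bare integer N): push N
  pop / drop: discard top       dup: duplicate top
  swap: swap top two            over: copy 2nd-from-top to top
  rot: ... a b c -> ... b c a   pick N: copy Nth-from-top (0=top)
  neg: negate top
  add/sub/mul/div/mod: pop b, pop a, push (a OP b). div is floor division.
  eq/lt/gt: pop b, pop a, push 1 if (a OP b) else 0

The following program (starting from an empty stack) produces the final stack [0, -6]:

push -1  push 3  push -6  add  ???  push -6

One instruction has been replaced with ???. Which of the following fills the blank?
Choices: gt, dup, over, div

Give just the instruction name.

Answer: div

Derivation:
Stack before ???: [-1, -3]
Stack after ???:  [0]
Checking each choice:
  gt: produces [1, -6]
  dup: produces [-1, -3, -3, -6]
  over: produces [-1, -3, -1, -6]
  div: MATCH


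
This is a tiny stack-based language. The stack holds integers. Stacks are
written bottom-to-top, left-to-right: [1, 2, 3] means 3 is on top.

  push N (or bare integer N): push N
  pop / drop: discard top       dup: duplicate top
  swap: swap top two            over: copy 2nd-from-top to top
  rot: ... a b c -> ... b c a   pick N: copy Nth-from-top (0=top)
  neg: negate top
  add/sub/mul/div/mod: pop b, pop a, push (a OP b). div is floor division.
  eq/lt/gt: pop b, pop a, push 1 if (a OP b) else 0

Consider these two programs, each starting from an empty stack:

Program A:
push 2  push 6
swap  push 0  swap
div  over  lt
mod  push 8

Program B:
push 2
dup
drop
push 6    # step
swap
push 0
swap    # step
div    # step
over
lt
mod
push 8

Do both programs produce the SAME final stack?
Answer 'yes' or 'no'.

Answer: yes

Derivation:
Program A trace:
  After 'push 2': [2]
  After 'push 6': [2, 6]
  After 'swap': [6, 2]
  After 'push 0': [6, 2, 0]
  After 'swap': [6, 0, 2]
  After 'div': [6, 0]
  After 'over': [6, 0, 6]
  After 'lt': [6, 1]
  After 'mod': [0]
  After 'push 8': [0, 8]
Program A final stack: [0, 8]

Program B trace:
  After 'push 2': [2]
  After 'dup': [2, 2]
  After 'drop': [2]
  After 'push 6': [2, 6]
  After 'swap': [6, 2]
  After 'push 0': [6, 2, 0]
  After 'swap': [6, 0, 2]
  After 'div': [6, 0]
  After 'over': [6, 0, 6]
  After 'lt': [6, 1]
  After 'mod': [0]
  After 'push 8': [0, 8]
Program B final stack: [0, 8]
Same: yes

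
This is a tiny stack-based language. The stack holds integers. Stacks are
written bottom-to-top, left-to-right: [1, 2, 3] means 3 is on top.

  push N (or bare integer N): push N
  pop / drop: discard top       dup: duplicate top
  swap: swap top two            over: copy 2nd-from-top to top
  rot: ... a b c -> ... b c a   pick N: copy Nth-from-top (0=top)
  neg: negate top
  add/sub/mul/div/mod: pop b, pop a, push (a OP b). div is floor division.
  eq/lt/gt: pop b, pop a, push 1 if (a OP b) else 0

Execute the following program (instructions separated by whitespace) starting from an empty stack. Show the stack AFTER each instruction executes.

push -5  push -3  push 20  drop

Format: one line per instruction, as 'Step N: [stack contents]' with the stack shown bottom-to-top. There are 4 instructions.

Step 1: [-5]
Step 2: [-5, -3]
Step 3: [-5, -3, 20]
Step 4: [-5, -3]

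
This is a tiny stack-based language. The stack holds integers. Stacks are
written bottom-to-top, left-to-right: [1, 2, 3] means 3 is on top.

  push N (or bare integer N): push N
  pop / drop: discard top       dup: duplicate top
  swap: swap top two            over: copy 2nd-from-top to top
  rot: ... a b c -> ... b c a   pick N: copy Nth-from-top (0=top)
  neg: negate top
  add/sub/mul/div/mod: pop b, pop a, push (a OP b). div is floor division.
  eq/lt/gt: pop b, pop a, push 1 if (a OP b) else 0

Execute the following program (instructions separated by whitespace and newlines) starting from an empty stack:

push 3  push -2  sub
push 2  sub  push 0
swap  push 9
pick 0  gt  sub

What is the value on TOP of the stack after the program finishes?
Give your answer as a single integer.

After 'push 3': [3]
After 'push -2': [3, -2]
After 'sub': [5]
After 'push 2': [5, 2]
After 'sub': [3]
After 'push 0': [3, 0]
After 'swap': [0, 3]
After 'push 9': [0, 3, 9]
After 'pick 0': [0, 3, 9, 9]
After 'gt': [0, 3, 0]
After 'sub': [0, 3]

Answer: 3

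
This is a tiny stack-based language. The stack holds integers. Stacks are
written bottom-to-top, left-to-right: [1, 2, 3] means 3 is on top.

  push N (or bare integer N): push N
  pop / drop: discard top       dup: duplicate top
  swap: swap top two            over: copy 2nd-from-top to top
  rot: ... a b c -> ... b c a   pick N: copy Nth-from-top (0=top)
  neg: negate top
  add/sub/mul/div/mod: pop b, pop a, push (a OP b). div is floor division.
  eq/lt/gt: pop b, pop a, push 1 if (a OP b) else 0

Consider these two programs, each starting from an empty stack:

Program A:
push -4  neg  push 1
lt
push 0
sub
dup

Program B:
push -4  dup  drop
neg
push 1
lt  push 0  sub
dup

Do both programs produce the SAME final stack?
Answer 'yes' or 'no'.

Answer: yes

Derivation:
Program A trace:
  After 'push -4': [-4]
  After 'neg': [4]
  After 'push 1': [4, 1]
  After 'lt': [0]
  After 'push 0': [0, 0]
  After 'sub': [0]
  After 'dup': [0, 0]
Program A final stack: [0, 0]

Program B trace:
  After 'push -4': [-4]
  After 'dup': [-4, -4]
  After 'drop': [-4]
  After 'neg': [4]
  After 'push 1': [4, 1]
  After 'lt': [0]
  After 'push 0': [0, 0]
  After 'sub': [0]
  After 'dup': [0, 0]
Program B final stack: [0, 0]
Same: yes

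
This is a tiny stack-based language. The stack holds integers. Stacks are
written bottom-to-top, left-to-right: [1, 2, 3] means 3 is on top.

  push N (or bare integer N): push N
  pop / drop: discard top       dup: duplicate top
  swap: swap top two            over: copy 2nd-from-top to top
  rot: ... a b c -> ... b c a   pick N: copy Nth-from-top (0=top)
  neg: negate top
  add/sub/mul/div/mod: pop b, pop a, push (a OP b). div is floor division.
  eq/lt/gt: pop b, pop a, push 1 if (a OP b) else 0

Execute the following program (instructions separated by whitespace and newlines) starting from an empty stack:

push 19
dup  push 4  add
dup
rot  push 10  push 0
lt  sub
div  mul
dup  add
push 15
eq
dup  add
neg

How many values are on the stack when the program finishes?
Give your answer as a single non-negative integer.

After 'push 19': stack = [19] (depth 1)
After 'dup': stack = [19, 19] (depth 2)
After 'push 4': stack = [19, 19, 4] (depth 3)
After 'add': stack = [19, 23] (depth 2)
After 'dup': stack = [19, 23, 23] (depth 3)
After 'rot': stack = [23, 23, 19] (depth 3)
After 'push 10': stack = [23, 23, 19, 10] (depth 4)
After 'push 0': stack = [23, 23, 19, 10, 0] (depth 5)
After 'lt': stack = [23, 23, 19, 0] (depth 4)
After 'sub': stack = [23, 23, 19] (depth 3)
After 'div': stack = [23, 1] (depth 2)
After 'mul': stack = [23] (depth 1)
After 'dup': stack = [23, 23] (depth 2)
After 'add': stack = [46] (depth 1)
After 'push 15': stack = [46, 15] (depth 2)
After 'eq': stack = [0] (depth 1)
After 'dup': stack = [0, 0] (depth 2)
After 'add': stack = [0] (depth 1)
After 'neg': stack = [0] (depth 1)

Answer: 1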